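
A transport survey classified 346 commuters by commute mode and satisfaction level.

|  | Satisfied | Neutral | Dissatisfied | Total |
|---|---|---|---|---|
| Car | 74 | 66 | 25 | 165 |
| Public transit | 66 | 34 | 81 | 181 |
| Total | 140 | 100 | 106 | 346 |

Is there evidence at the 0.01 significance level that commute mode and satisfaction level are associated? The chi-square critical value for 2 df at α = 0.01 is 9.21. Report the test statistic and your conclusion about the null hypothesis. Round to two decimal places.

39.63; reject H₀

Grand total N = 346.
Expected counts (row total × column total / N):
  Car, Satisfied: 165×140/346 = 66.763
  Car, Neutral: 165×100/346 = 47.688
  Car, Dissatisfied: 165×106/346 = 50.549
  Public transit, Satisfied: 181×140/346 = 73.237
  Public transit, Neutral: 181×100/346 = 52.312
  Public transit, Dissatisfied: 181×106/346 = 55.451
Contributions (O − E)²/E:
  (74 − 66.763)²/66.763 = 0.7845
  (66 − 47.688)²/47.688 = 7.0317
  (25 − 50.549)²/50.549 = 12.9132
  (66 − 73.237)²/73.237 = 0.7151
  (34 − 52.312)²/52.312 = 6.4102
  (81 − 55.451)²/55.451 = 11.7717
χ² = 0.7845 + 7.0317 + 12.9132 + 0.7151 + 6.4102 + 11.7717 = 39.63
df = (2−1)(3−1) = 2. Since 39.63 > 9.21, reject the null hypothesis of independence at α = 0.01.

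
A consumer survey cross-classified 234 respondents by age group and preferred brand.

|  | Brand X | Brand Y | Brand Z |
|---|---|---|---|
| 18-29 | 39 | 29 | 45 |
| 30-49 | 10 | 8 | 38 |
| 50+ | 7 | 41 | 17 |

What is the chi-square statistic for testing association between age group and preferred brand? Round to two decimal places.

48.87

Row totals: 113, 56, 65. Column totals: 56, 78, 100. Grand total N = 234.
Expected counts (row total × column total / N):
  18-29, Brand X: 113×56/234 = 27.043
  18-29, Brand Y: 113×78/234 = 37.667
  18-29, Brand Z: 113×100/234 = 48.291
  30-49, Brand X: 56×56/234 = 13.402
  30-49, Brand Y: 56×78/234 = 18.667
  30-49, Brand Z: 56×100/234 = 23.932
  50+, Brand X: 65×56/234 = 15.556
  50+, Brand Y: 65×78/234 = 21.667
  50+, Brand Z: 65×100/234 = 27.778
Contributions (O − E)²/E:
  (39 − 27.043)²/27.043 = 5.2868
  (29 − 37.667)²/37.667 = 1.9942
  (45 − 48.291)²/48.291 = 0.2243
  (10 − 13.402)²/13.402 = 0.8636
  (8 − 18.667)²/18.667 = 6.0955
  (38 − 23.932)²/23.932 = 8.2696
  (7 − 15.556)²/15.556 = 4.7059
  (41 − 21.667)²/21.667 = 17.2504
  (17 − 27.778)²/27.778 = 4.1819
χ² = 5.2868 + 1.9942 + 0.2243 + 0.8636 + 6.0955 + 8.2696 + 4.7059 + 17.2504 + 4.1819 = 48.87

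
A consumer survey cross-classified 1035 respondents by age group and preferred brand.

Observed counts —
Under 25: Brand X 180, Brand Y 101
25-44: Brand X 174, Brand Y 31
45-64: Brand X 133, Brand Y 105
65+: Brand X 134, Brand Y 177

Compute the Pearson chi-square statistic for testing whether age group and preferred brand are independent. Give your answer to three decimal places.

93.542

Row totals: 281, 205, 238, 311. Column totals: 621, 414. Grand total N = 1035.
Expected counts (row total × column total / N):
  Under 25, Brand X: 281×621/1035 = 168.6000
  Under 25, Brand Y: 281×414/1035 = 112.4000
  25-44, Brand X: 205×621/1035 = 123.0000
  25-44, Brand Y: 205×414/1035 = 82.0000
  45-64, Brand X: 238×621/1035 = 142.8000
  45-64, Brand Y: 238×414/1035 = 95.2000
  65+, Brand X: 311×621/1035 = 186.6000
  65+, Brand Y: 311×414/1035 = 124.4000
Contributions (O − E)²/E:
  (180 − 168.6000)²/168.6000 = 0.7708
  (101 − 112.4000)²/112.4000 = 1.1562
  (174 − 123.0000)²/123.0000 = 21.1463
  (31 − 82.0000)²/82.0000 = 31.7195
  (133 − 142.8000)²/142.8000 = 0.6725
  (105 − 95.2000)²/95.2000 = 1.0088
  (134 − 186.6000)²/186.6000 = 14.8272
  (177 − 124.4000)²/124.4000 = 22.2408
χ² = 0.7708 + 1.1562 + 21.1463 + 31.7195 + 0.6725 + 1.0088 + 14.8272 + 22.2408 = 93.542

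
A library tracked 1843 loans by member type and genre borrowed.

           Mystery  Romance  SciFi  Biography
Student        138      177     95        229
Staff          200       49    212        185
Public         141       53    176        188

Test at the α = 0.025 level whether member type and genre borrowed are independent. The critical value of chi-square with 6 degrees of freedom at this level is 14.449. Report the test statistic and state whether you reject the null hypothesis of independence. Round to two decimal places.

167.21; reject H₀

Row totals: 639, 646, 558. Column totals: 479, 279, 483, 602. Grand total N = 1843.
Expected counts (row total × column total / N):
  Student, Mystery: 639×479/1843 = 166.078
  Student, Romance: 639×279/1843 = 96.734
  Student, SciFi: 639×483/1843 = 167.464
  Student, Biography: 639×602/1843 = 208.724
  Staff, Mystery: 646×479/1843 = 167.897
  Staff, Romance: 646×279/1843 = 97.794
  Staff, SciFi: 646×483/1843 = 169.299
  Staff, Biography: 646×602/1843 = 211.010
  Public, Mystery: 558×479/1843 = 145.026
  Public, Romance: 558×279/1843 = 84.472
  Public, SciFi: 558×483/1843 = 146.237
  Public, Biography: 558×602/1843 = 182.266
Contributions (O − E)²/E:
  (138 − 166.078)²/166.078 = 4.7470
  (177 − 96.734)²/96.734 = 66.6015
  (95 − 167.464)²/167.464 = 31.3562
  (229 − 208.724)²/208.724 = 1.9697
  (200 − 167.897)²/167.897 = 6.1383
  (49 − 97.794)²/97.794 = 24.3456
  (212 − 169.299)²/169.299 = 10.7701
  (185 − 211.010)²/211.010 = 3.2061
  (141 − 145.026)²/145.026 = 0.1118
  (53 − 84.472)²/84.472 = 11.7256
  (176 − 146.237)²/146.237 = 6.0575
  (188 − 182.266)²/182.266 = 0.1804
χ² = 4.7470 + 66.6015 + 31.3562 + 1.9697 + 6.1383 + 24.3456 + 10.7701 + 3.2061 + 0.1118 + 11.7256 + 6.0575 + 0.1804 = 167.21
df = (3−1)(4−1) = 6. Since 167.21 > 14.449, reject the null hypothesis of independence at α = 0.025.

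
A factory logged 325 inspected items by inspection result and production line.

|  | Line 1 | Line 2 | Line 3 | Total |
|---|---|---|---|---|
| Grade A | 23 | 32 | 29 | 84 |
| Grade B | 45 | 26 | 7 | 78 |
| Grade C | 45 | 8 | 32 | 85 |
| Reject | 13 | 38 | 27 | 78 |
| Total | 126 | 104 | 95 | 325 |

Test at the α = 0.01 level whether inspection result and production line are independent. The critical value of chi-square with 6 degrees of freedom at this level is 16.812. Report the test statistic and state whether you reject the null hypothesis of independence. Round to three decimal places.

Grand total N = 325.
Expected counts (row total × column total / N):
  Grade A, Line 1: 84×126/325 = 32.5662
  Grade A, Line 2: 84×104/325 = 26.8800
  Grade A, Line 3: 84×95/325 = 24.5538
  Grade B, Line 1: 78×126/325 = 30.2400
  Grade B, Line 2: 78×104/325 = 24.9600
  Grade B, Line 3: 78×95/325 = 22.8000
  Grade C, Line 1: 85×126/325 = 32.9538
  Grade C, Line 2: 85×104/325 = 27.2000
  Grade C, Line 3: 85×95/325 = 24.8462
  Reject, Line 1: 78×126/325 = 30.2400
  Reject, Line 2: 78×104/325 = 24.9600
  Reject, Line 3: 78×95/325 = 22.8000
Contributions (O − E)²/E:
  (23 − 32.5662)²/32.5662 = 2.8100
  (32 − 26.8800)²/26.8800 = 0.9752
  (29 − 24.5538)²/24.5538 = 0.8051
  (45 − 30.2400)²/30.2400 = 7.2043
  (26 − 24.9600)²/24.9600 = 0.0433
  (7 − 22.8000)²/22.8000 = 10.9491
  (45 − 32.9538)²/32.9538 = 4.4035
  (8 − 27.2000)²/27.2000 = 13.5529
  (32 − 24.8462)²/24.8462 = 2.0597
  (13 − 30.2400)²/30.2400 = 9.8286
  (38 − 24.9600)²/24.9600 = 6.8126
  (27 − 22.8000)²/22.8000 = 0.7737
χ² = 2.8100 + 0.9752 + 0.8051 + 7.2043 + 0.0433 + 10.9491 + 4.4035 + 13.5529 + 2.0597 + 9.8286 + 6.8126 + 0.7737 = 60.218
df = (4−1)(3−1) = 6. Since 60.218 > 16.812, reject the null hypothesis of independence at α = 0.01.

60.218; reject H₀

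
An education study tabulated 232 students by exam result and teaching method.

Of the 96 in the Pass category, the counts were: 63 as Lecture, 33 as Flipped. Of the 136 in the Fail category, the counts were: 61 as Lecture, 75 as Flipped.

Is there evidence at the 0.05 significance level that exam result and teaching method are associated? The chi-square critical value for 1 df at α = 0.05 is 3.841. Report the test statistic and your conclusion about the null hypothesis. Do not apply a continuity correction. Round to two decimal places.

9.76; reject H₀

Row totals: 96, 136. Column totals: 124, 108. Grand total N = 232.
Expected counts (row total × column total / N):
  Pass, Lecture: 96×124/232 = 51.310
  Pass, Flipped: 96×108/232 = 44.690
  Fail, Lecture: 136×124/232 = 72.690
  Fail, Flipped: 136×108/232 = 63.310
Contributions (O − E)²/E:
  (63 − 51.310)²/51.310 = 2.6633
  (33 − 44.690)²/44.690 = 3.0579
  (61 − 72.690)²/72.690 = 1.8800
  (75 − 63.310)²/63.310 = 2.1585
χ² = 2.6633 + 3.0579 + 1.8800 + 2.1585 = 9.76
df = (2−1)(2−1) = 1. Since 9.76 > 3.841, reject the null hypothesis of independence at α = 0.05.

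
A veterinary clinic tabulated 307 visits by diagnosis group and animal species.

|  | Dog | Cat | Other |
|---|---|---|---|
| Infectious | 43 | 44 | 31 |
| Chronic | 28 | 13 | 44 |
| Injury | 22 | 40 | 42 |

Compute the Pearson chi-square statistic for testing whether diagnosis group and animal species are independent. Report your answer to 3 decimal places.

23.087

Row totals: 118, 85, 104. Column totals: 93, 97, 117. Grand total N = 307.
Expected counts (row total × column total / N):
  Infectious, Dog: 118×93/307 = 35.7459
  Infectious, Cat: 118×97/307 = 37.2834
  Infectious, Other: 118×117/307 = 44.9707
  Chronic, Dog: 85×93/307 = 25.7492
  Chronic, Cat: 85×97/307 = 26.8567
  Chronic, Other: 85×117/307 = 32.3941
  Injury, Dog: 104×93/307 = 31.5049
  Injury, Cat: 104×97/307 = 32.8599
  Injury, Other: 104×117/307 = 39.6352
Contributions (O − E)²/E:
  (43 − 35.7459)²/35.7459 = 1.4721
  (44 − 37.2834)²/37.2834 = 1.2100
  (31 − 44.9707)²/44.9707 = 4.3402
  (28 − 25.7492)²/25.7492 = 0.1967
  (13 − 26.8567)²/26.8567 = 7.1494
  (44 − 32.3941)²/32.3941 = 4.1581
  (22 − 31.5049)²/31.5049 = 2.8676
  (40 − 32.8599)²/32.8599 = 1.5515
  (42 − 39.6352)²/39.6352 = 0.1411
χ² = 1.4721 + 1.2100 + 4.3402 + 0.1967 + 7.1494 + 4.1581 + 2.8676 + 1.5515 + 0.1411 = 23.087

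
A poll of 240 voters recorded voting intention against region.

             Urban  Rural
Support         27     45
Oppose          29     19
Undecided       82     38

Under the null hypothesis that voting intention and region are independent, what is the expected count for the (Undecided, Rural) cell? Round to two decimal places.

51.00

Row total (Undecided) = 120; column total (Rural) = 102; grand total N = 240.
Expected count = (row total × column total) / N = 120 × 102 / 240 = 51.00.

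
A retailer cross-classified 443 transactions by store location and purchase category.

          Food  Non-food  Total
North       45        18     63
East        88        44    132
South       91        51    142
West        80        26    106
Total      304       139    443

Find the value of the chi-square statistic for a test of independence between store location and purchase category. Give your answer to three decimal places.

4.132

Grand total N = 443.
Expected counts (row total × column total / N):
  North, Food: 63×304/443 = 43.2325
  North, Non-food: 63×139/443 = 19.7675
  East, Food: 132×304/443 = 90.5824
  East, Non-food: 132×139/443 = 41.4176
  South, Food: 142×304/443 = 97.4447
  South, Non-food: 142×139/443 = 44.5553
  West, Food: 106×304/443 = 72.7404
  West, Non-food: 106×139/443 = 33.2596
Contributions (O − E)²/E:
  (45 − 43.2325)²/43.2325 = 0.0723
  (18 − 19.7675)²/19.7675 = 0.1580
  (88 − 90.5824)²/90.5824 = 0.0736
  (44 − 41.4176)²/41.4176 = 0.1610
  (91 − 97.4447)²/97.4447 = 0.4262
  (51 − 44.5553)²/44.5553 = 0.9322
  (80 − 72.7404)²/72.7404 = 0.7245
  (26 − 33.2596)²/33.2596 = 1.5846
χ² = 0.0723 + 0.1580 + 0.0736 + 0.1610 + 0.4262 + 0.9322 + 0.7245 + 1.5846 = 4.132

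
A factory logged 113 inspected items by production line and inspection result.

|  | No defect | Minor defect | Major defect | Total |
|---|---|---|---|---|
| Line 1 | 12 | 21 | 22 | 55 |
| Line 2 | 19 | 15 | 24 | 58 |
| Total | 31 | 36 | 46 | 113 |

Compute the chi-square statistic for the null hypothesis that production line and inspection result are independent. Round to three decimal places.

2.590

Grand total N = 113.
Expected counts (row total × column total / N):
  Line 1, No defect: 55×31/113 = 15.0885
  Line 1, Minor defect: 55×36/113 = 17.5221
  Line 1, Major defect: 55×46/113 = 22.3894
  Line 2, No defect: 58×31/113 = 15.9115
  Line 2, Minor defect: 58×36/113 = 18.4779
  Line 2, Major defect: 58×46/113 = 23.6106
Contributions (O − E)²/E:
  (12 − 15.0885)²/15.0885 = 0.6322
  (21 − 17.5221)²/17.5221 = 0.6903
  (22 − 22.3894)²/22.3894 = 0.0068
  (19 − 15.9115)²/15.9115 = 0.5995
  (15 − 18.4779)²/18.4779 = 0.6546
  (24 − 23.6106)²/23.6106 = 0.0064
χ² = 0.6322 + 0.6903 + 0.0068 + 0.5995 + 0.6546 + 0.0064 = 2.590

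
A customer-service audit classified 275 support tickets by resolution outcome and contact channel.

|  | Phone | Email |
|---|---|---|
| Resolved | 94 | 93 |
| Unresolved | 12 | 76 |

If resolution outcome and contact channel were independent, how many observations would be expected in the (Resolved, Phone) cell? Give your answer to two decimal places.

72.08

Row total (Resolved) = 187; column total (Phone) = 106; grand total N = 275.
Expected count = (row total × column total) / N = 187 × 106 / 275 = 72.08.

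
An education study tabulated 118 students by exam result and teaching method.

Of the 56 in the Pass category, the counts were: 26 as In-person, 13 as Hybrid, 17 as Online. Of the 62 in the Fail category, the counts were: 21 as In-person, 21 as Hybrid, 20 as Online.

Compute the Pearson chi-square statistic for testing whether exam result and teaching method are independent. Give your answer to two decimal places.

Row totals: 56, 62. Column totals: 47, 34, 37. Grand total N = 118.
Expected counts (row total × column total / N):
  Pass, In-person: 56×47/118 = 22.305
  Pass, Hybrid: 56×34/118 = 16.136
  Pass, Online: 56×37/118 = 17.559
  Fail, In-person: 62×47/118 = 24.695
  Fail, Hybrid: 62×34/118 = 17.864
  Fail, Online: 62×37/118 = 19.441
Contributions (O − E)²/E:
  (26 − 22.305)²/22.305 = 0.6121
  (13 − 16.136)²/16.136 = 0.6095
  (17 − 17.559)²/17.559 = 0.0178
  (21 − 24.695)²/24.695 = 0.5529
  (21 − 17.864)²/17.864 = 0.5505
  (20 − 19.441)²/19.441 = 0.0161
χ² = 0.6121 + 0.6095 + 0.0178 + 0.5529 + 0.5505 + 0.0161 = 2.36

2.36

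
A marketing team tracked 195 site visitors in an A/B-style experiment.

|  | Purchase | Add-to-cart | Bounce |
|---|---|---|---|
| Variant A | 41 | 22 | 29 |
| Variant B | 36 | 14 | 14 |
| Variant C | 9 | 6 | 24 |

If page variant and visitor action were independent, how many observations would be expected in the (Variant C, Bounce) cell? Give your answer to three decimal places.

13.400

Row total (Variant C) = 39; column total (Bounce) = 67; grand total N = 195.
Expected count = (row total × column total) / N = 39 × 67 / 195 = 13.400.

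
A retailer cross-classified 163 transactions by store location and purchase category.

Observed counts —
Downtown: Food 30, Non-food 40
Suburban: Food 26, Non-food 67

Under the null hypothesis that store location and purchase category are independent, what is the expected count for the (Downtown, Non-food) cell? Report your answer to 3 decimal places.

45.951

Row total (Downtown) = 70; column total (Non-food) = 107; grand total N = 163.
Expected count = (row total × column total) / N = 70 × 107 / 163 = 45.951.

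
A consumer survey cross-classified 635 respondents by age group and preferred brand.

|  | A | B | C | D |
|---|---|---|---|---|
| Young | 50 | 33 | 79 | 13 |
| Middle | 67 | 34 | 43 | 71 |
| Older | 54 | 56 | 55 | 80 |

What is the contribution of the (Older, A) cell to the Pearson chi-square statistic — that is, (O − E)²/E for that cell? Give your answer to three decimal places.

Row total (Older) = 245; column total (A) = 171; N = 635.
Expected count E = 245 × 171 / 635 = 65.9764.
Contribution = (O − E)²/E = (54 − 65.9764)² / 65.9764 = 2.174.

2.174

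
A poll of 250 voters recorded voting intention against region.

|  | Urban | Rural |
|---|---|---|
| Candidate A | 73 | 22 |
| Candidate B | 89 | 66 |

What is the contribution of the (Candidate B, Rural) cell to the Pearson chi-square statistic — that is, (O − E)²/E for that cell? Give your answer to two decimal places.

Row total (Candidate B) = 155; column total (Rural) = 88; N = 250.
Expected count E = 155 × 88 / 250 = 54.560.
Contribution = (O − E)²/E = (66 − 54.560)² / 54.560 = 2.40.

2.40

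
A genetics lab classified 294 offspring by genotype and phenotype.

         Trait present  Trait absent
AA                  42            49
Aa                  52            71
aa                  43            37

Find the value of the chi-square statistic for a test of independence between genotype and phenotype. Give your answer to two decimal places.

Row totals: 91, 123, 80. Column totals: 137, 157. Grand total N = 294.
Expected counts (row total × column total / N):
  AA, Trait present: 91×137/294 = 42.405
  AA, Trait absent: 91×157/294 = 48.595
  Aa, Trait present: 123×137/294 = 57.316
  Aa, Trait absent: 123×157/294 = 65.684
  aa, Trait present: 80×137/294 = 37.279
  aa, Trait absent: 80×157/294 = 42.721
Contributions (O − E)²/E:
  (42 − 42.405)²/42.405 = 0.0039
  (49 − 48.595)²/48.595 = 0.0034
  (52 − 57.316)²/57.316 = 0.4931
  (71 − 65.684)²/65.684 = 0.4302
  (43 − 37.279)²/37.279 = 0.8780
  (37 − 42.721)²/42.721 = 0.7661
χ² = 0.0039 + 0.0034 + 0.4931 + 0.4302 + 0.8780 + 0.7661 = 2.57

2.57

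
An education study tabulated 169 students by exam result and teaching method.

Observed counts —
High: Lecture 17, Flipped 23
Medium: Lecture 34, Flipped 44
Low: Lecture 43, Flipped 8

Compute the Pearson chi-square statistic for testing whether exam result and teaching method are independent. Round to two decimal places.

24.37

Row totals: 40, 78, 51. Column totals: 94, 75. Grand total N = 169.
Expected counts (row total × column total / N):
  High, Lecture: 40×94/169 = 22.249
  High, Flipped: 40×75/169 = 17.751
  Medium, Lecture: 78×94/169 = 43.385
  Medium, Flipped: 78×75/169 = 34.615
  Low, Lecture: 51×94/169 = 28.367
  Low, Flipped: 51×75/169 = 22.633
Contributions (O − E)²/E:
  (17 − 22.249)²/22.249 = 1.2383
  (23 − 17.751)²/17.751 = 1.5521
  (34 − 43.385)²/43.385 = 2.0302
  (44 − 34.615)²/34.615 = 2.5445
  (43 − 28.367)²/28.367 = 7.5484
  (8 − 22.633)²/22.633 = 9.4607
χ² = 1.2383 + 1.5521 + 2.0302 + 2.5445 + 7.5484 + 9.4607 = 24.37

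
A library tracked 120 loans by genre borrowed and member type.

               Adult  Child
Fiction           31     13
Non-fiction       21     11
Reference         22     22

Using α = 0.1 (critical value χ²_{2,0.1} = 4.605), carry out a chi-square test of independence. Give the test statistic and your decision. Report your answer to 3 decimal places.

4.183; fail to reject H₀

Row totals: 44, 32, 44. Column totals: 74, 46. Grand total N = 120.
Expected counts (row total × column total / N):
  Fiction, Adult: 44×74/120 = 27.1333
  Fiction, Child: 44×46/120 = 16.8667
  Non-fiction, Adult: 32×74/120 = 19.7333
  Non-fiction, Child: 32×46/120 = 12.2667
  Reference, Adult: 44×74/120 = 27.1333
  Reference, Child: 44×46/120 = 16.8667
Contributions (O − E)²/E:
  (31 − 27.1333)²/27.1333 = 0.5510
  (13 − 16.8667)²/16.8667 = 0.8864
  (21 − 19.7333)²/19.7333 = 0.0813
  (11 − 12.2667)²/12.2667 = 0.1308
  (22 − 27.1333)²/27.1333 = 0.9712
  (22 − 16.8667)²/16.8667 = 1.5623
χ² = 0.5510 + 0.8864 + 0.0813 + 0.1308 + 0.9712 + 1.5623 = 4.183
df = (3−1)(2−1) = 2. Since 4.183 < 4.605, fail to reject the null hypothesis of independence at α = 0.1.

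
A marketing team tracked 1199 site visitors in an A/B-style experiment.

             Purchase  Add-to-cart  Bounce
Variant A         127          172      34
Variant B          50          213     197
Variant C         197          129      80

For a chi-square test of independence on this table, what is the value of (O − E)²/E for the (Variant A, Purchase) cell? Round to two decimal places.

Row total (Variant A) = 333; column total (Purchase) = 374; N = 1199.
Expected count E = 333 × 374 / 1199 = 103.872.
Contribution = (O − E)²/E = (127 − 103.872)² / 103.872 = 5.15.

5.15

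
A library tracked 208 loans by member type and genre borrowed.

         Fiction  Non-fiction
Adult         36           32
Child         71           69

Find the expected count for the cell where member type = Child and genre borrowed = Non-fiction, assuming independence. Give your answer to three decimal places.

Row total (Child) = 140; column total (Non-fiction) = 101; grand total N = 208.
Expected count = (row total × column total) / N = 140 × 101 / 208 = 67.981.

67.981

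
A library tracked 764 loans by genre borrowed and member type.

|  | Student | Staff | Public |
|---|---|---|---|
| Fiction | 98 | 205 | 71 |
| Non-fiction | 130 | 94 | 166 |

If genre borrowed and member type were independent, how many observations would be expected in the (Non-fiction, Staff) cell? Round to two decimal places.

Row total (Non-fiction) = 390; column total (Staff) = 299; grand total N = 764.
Expected count = (row total × column total) / N = 390 × 299 / 764 = 152.63.

152.63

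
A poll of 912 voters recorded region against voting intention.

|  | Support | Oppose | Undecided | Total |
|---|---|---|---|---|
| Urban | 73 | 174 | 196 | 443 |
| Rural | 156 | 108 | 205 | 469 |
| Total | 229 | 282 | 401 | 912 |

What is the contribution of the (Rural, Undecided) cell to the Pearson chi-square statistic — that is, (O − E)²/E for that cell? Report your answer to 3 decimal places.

Row total (Rural) = 469; column total (Undecided) = 401; N = 912.
Expected count E = 469 × 401 / 912 = 206.2160.
Contribution = (O − E)²/E = (205 − 206.2160)² / 206.2160 = 0.007.

0.007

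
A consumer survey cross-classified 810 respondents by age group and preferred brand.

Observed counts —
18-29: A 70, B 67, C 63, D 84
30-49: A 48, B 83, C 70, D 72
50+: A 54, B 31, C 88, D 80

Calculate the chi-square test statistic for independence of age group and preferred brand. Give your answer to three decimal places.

32.399

Row totals: 284, 273, 253. Column totals: 172, 181, 221, 236. Grand total N = 810.
Expected counts (row total × column total / N):
  18-29, A: 284×172/810 = 60.3062
  18-29, B: 284×181/810 = 63.4617
  18-29, C: 284×221/810 = 77.4864
  18-29, D: 284×236/810 = 82.7457
  30-49, A: 273×172/810 = 57.9704
  30-49, B: 273×181/810 = 61.0037
  30-49, C: 273×221/810 = 74.4852
  30-49, D: 273×236/810 = 79.5407
  50+, A: 253×172/810 = 53.7235
  50+, B: 253×181/810 = 56.5346
  50+, C: 253×221/810 = 69.0284
  50+, D: 253×236/810 = 73.7136
Contributions (O − E)²/E:
  (70 − 60.3062)²/60.3062 = 1.5582
  (67 − 63.4617)²/63.4617 = 0.1973
  (63 − 77.4864)²/77.4864 = 2.7083
  (84 − 82.7457)²/82.7457 = 0.0190
  (48 − 57.9704)²/57.9704 = 1.7148
  (83 − 61.0037)²/61.0037 = 7.9313
  (70 − 74.4852)²/74.4852 = 0.2701
  (72 − 79.5407)²/79.5407 = 0.7149
  (54 − 53.7235)²/53.7235 = 0.0014
  (31 − 56.5346)²/56.5346 = 11.5330
  (88 − 69.0284)²/69.0284 = 5.2141
  (80 − 73.7136)²/73.7136 = 0.5361
χ² = 1.5582 + 0.1973 + 2.7083 + 0.0190 + 1.7148 + 7.9313 + 0.2701 + 0.7149 + 0.0014 + 11.5330 + 5.2141 + 0.5361 = 32.399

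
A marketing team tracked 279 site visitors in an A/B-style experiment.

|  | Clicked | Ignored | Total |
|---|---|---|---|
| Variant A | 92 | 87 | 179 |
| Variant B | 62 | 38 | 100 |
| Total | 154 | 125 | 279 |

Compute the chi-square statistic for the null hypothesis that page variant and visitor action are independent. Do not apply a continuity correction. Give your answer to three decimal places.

2.917

Grand total N = 279.
Expected counts (row total × column total / N):
  Variant A, Clicked: 179×154/279 = 98.8029
  Variant A, Ignored: 179×125/279 = 80.1971
  Variant B, Clicked: 100×154/279 = 55.1971
  Variant B, Ignored: 100×125/279 = 44.8029
Contributions (O − E)²/E:
  (92 − 98.8029)²/98.8029 = 0.4684
  (87 − 80.1971)²/80.1971 = 0.5771
  (62 − 55.1971)²/55.1971 = 0.8384
  (38 − 44.8029)²/44.8029 = 1.0330
χ² = 0.4684 + 0.5771 + 0.8384 + 1.0330 = 2.917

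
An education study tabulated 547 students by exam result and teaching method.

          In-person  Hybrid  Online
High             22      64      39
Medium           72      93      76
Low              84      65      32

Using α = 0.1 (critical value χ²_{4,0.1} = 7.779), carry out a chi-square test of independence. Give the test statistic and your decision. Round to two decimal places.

32.99; reject H₀

Row totals: 125, 241, 181. Column totals: 178, 222, 147. Grand total N = 547.
Expected counts (row total × column total / N):
  High, In-person: 125×178/547 = 40.6764
  High, Hybrid: 125×222/547 = 50.7313
  High, Online: 125×147/547 = 33.5923
  Medium, In-person: 241×178/547 = 78.4241
  Medium, Hybrid: 241×222/547 = 97.8099
  Medium, Online: 241×147/547 = 64.7660
  Low, In-person: 181×178/547 = 58.8995
  Low, Hybrid: 181×222/547 = 73.4589
  Low, Online: 181×147/547 = 48.6417
Contributions (O − E)²/E:
  (22 − 40.6764)²/40.6764 = 8.5752
  (64 − 50.7313)²/50.7313 = 3.4704
  (39 − 33.5923)²/33.5923 = 0.8705
  (72 − 78.4241)²/78.4241 = 0.5262
  (93 − 97.8099)²/97.8099 = 0.2365
  (76 − 64.7660)²/64.7660 = 1.9486
  (84 − 58.8995)²/58.8995 = 10.6968
  (65 − 73.4589)²/73.4589 = 0.9741
  (32 − 48.6417)²/48.6417 = 5.6936
χ² = 8.5752 + 3.4704 + 0.8705 + 0.5262 + 0.2365 + 1.9486 + 10.6968 + 0.9741 + 5.6936 = 32.99
df = (3−1)(3−1) = 4. Since 32.99 > 7.779, reject the null hypothesis of independence at α = 0.1.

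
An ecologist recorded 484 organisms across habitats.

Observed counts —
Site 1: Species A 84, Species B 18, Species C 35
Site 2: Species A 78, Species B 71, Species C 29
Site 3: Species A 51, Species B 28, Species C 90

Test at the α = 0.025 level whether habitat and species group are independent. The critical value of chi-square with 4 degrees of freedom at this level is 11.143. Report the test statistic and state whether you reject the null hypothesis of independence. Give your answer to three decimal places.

85.383; reject H₀

Row totals: 137, 178, 169. Column totals: 213, 117, 154. Grand total N = 484.
Expected counts (row total × column total / N):
  Site 1, Species A: 137×213/484 = 60.29132
  Site 1, Species B: 137×117/484 = 33.11777
  Site 1, Species C: 137×154/484 = 43.59091
  Site 2, Species A: 178×213/484 = 78.33471
  Site 2, Species B: 178×117/484 = 43.02893
  Site 2, Species C: 178×154/484 = 56.63636
  Site 3, Species A: 169×213/484 = 74.37397
  Site 3, Species B: 169×117/484 = 40.85331
  Site 3, Species C: 169×154/484 = 53.77273
Contributions (O − E)²/E:
  (84 − 60.29132)²/60.29132 = 9.3231
  (18 − 33.11777)²/33.11777 = 6.9010
  (35 − 43.59091)²/43.59091 = 1.6931
  (78 − 78.33471)²/78.33471 = 0.0014
  (71 − 43.02893)²/43.02893 = 18.1827
  (29 − 56.63636)²/56.63636 = 13.4855
  (51 − 74.37397)²/74.37397 = 7.3459
  (28 − 40.85331)²/40.85331 = 4.0439
  (90 − 53.77273)²/53.77273 = 24.4067
χ² = 9.3231 + 6.9010 + 1.6931 + 0.0014 + 18.1827 + 13.4855 + 7.3459 + 4.0439 + 24.4067 = 85.383
df = (3−1)(3−1) = 4. Since 85.383 > 11.143, reject the null hypothesis of independence at α = 0.025.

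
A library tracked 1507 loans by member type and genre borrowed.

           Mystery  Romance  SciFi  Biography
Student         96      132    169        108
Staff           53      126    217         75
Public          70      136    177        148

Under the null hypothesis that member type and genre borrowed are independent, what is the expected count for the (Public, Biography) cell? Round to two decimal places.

Row total (Public) = 531; column total (Biography) = 331; grand total N = 1507.
Expected count = (row total × column total) / N = 531 × 331 / 1507 = 116.63.

116.63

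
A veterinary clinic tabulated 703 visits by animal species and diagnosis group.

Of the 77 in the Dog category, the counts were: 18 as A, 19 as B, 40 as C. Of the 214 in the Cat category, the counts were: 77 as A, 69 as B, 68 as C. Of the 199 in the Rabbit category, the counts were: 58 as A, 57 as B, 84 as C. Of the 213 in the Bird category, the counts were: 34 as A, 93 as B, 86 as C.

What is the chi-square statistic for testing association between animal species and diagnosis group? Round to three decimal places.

33.312

Row totals: 77, 214, 199, 213. Column totals: 187, 238, 278. Grand total N = 703.
Expected counts (row total × column total / N):
  Dog, A: 77×187/703 = 20.4822
  Dog, B: 77×238/703 = 26.0683
  Dog, C: 77×278/703 = 30.4495
  Cat, A: 214×187/703 = 56.9246
  Cat, B: 214×238/703 = 72.4495
  Cat, C: 214×278/703 = 84.6259
  Rabbit, A: 199×187/703 = 52.9346
  Rabbit, B: 199×238/703 = 67.3713
  Rabbit, C: 199×278/703 = 78.6942
  Bird, A: 213×187/703 = 56.6586
  Bird, B: 213×238/703 = 72.1110
  Bird, C: 213×278/703 = 84.2304
Contributions (O − E)²/E:
  (18 − 20.4822)²/20.4822 = 0.3008
  (19 − 26.0683)²/26.0683 = 1.9165
  (40 − 30.4495)²/30.4495 = 2.9955
  (77 − 56.9246)²/56.9246 = 7.0799
  (69 − 72.4495)²/72.4495 = 0.1642
  (68 − 84.6259)²/84.6259 = 3.2664
  (58 − 52.9346)²/52.9346 = 0.4847
  (57 − 67.3713)²/67.3713 = 1.5966
  (84 − 78.6942)²/78.6942 = 0.3577
  (34 − 56.6586)²/56.6586 = 9.0615
  (93 − 72.1110)²/72.1110 = 6.0511
  (86 − 84.2304)²/84.2304 = 0.0372
χ² = 0.3008 + 1.9165 + 2.9955 + 7.0799 + 0.1642 + 3.2664 + 0.4847 + 1.5966 + 0.3577 + 9.0615 + 6.0511 + 0.0372 = 33.312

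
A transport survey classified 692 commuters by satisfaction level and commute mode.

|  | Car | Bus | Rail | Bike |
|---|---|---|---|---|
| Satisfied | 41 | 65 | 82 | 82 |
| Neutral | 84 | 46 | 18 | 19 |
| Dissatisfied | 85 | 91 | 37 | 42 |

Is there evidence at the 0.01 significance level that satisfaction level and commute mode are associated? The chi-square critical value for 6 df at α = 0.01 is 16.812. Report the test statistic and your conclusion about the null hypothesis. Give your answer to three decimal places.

96.529; reject H₀

Row totals: 270, 167, 255. Column totals: 210, 202, 137, 143. Grand total N = 692.
Expected counts (row total × column total / N):
  Satisfied, Car: 270×210/692 = 81.9364
  Satisfied, Bus: 270×202/692 = 78.8150
  Satisfied, Rail: 270×137/692 = 53.4538
  Satisfied, Bike: 270×143/692 = 55.7948
  Neutral, Car: 167×210/692 = 50.6792
  Neutral, Bus: 167×202/692 = 48.7486
  Neutral, Rail: 167×137/692 = 33.0621
  Neutral, Bike: 167×143/692 = 34.5101
  Dissatisfied, Car: 255×210/692 = 77.3844
  Dissatisfied, Bus: 255×202/692 = 74.4364
  Dissatisfied, Rail: 255×137/692 = 50.4841
  Dissatisfied, Bike: 255×143/692 = 52.6951
Contributions (O − E)²/E:
  (41 − 81.9364)²/81.9364 = 20.4523
  (65 − 78.8150)²/78.8150 = 2.4215
  (82 − 53.4538)²/53.4538 = 15.2447
  (82 − 55.7948)²/55.7948 = 12.3078
  (84 − 50.6792)²/50.6792 = 21.9079
  (46 − 48.7486)²/48.7486 = 0.1550
  (18 − 33.0621)²/33.0621 = 6.8618
  (19 − 34.5101)²/34.5101 = 6.9708
  (85 − 77.3844)²/77.3844 = 0.7495
  (91 − 74.4364)²/74.4364 = 3.6857
  (37 − 50.4841)²/50.4841 = 3.6015
  (42 − 52.6951)²/52.6951 = 2.1707
χ² = 20.4523 + 2.4215 + 15.2447 + 12.3078 + 21.9079 + 0.1550 + 6.8618 + 6.9708 + 0.7495 + 3.6857 + 3.6015 + 2.1707 = 96.529
df = (3−1)(4−1) = 6. Since 96.529 > 16.812, reject the null hypothesis of independence at α = 0.01.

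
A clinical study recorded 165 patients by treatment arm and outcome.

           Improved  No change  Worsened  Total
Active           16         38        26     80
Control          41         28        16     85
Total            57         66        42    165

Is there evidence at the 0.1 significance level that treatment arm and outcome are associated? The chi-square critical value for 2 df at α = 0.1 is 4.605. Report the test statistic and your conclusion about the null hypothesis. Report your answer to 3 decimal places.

Grand total N = 165.
Expected counts (row total × column total / N):
  Active, Improved: 80×57/165 = 27.6364
  Active, No change: 80×66/165 = 32.0000
  Active, Worsened: 80×42/165 = 20.3636
  Control, Improved: 85×57/165 = 29.3636
  Control, No change: 85×66/165 = 34.0000
  Control, Worsened: 85×42/165 = 21.6364
Contributions (O − E)²/E:
  (16 − 27.6364)²/27.6364 = 4.8995
  (38 − 32.0000)²/32.0000 = 1.1250
  (26 − 20.3636)²/20.3636 = 1.5601
  (41 − 29.3636)²/29.3636 = 4.6113
  (28 − 34.0000)²/34.0000 = 1.0588
  (16 − 21.6364)²/21.6364 = 1.4683
χ² = 4.8995 + 1.1250 + 1.5601 + 4.6113 + 1.0588 + 1.4683 = 14.723
df = (2−1)(3−1) = 2. Since 14.723 > 4.605, reject the null hypothesis of independence at α = 0.1.

14.723; reject H₀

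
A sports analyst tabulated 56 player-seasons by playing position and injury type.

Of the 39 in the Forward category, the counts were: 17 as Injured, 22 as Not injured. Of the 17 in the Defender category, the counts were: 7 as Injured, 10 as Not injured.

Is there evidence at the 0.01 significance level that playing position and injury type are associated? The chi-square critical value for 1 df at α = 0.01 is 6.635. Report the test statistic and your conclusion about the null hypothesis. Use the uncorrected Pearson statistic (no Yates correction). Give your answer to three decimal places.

0.028; fail to reject H₀

Row totals: 39, 17. Column totals: 24, 32. Grand total N = 56.
Expected counts (row total × column total / N):
  Forward, Injured: 39×24/56 = 16.7143
  Forward, Not injured: 39×32/56 = 22.2857
  Defender, Injured: 17×24/56 = 7.2857
  Defender, Not injured: 17×32/56 = 9.7143
Contributions (O − E)²/E:
  (17 − 16.7143)²/16.7143 = 0.0049
  (22 − 22.2857)²/22.2857 = 0.0037
  (7 − 7.2857)²/7.2857 = 0.0112
  (10 − 9.7143)²/9.7143 = 0.0084
χ² = 0.0049 + 0.0037 + 0.0112 + 0.0084 = 0.028
df = (2−1)(2−1) = 1. Since 0.028 < 6.635, fail to reject the null hypothesis of independence at α = 0.01.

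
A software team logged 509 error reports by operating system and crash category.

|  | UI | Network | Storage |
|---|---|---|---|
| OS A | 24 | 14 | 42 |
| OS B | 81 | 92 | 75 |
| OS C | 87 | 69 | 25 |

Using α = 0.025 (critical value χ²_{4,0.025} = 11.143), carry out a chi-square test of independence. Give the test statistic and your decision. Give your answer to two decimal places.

46.70; reject H₀

Row totals: 80, 248, 181. Column totals: 192, 175, 142. Grand total N = 509.
Expected counts (row total × column total / N):
  OS A, UI: 80×192/509 = 30.177
  OS A, Network: 80×175/509 = 27.505
  OS A, Storage: 80×142/509 = 22.318
  OS B, UI: 248×192/509 = 93.548
  OS B, Network: 248×175/509 = 85.265
  OS B, Storage: 248×142/509 = 69.187
  OS C, UI: 181×192/509 = 68.275
  OS C, Network: 181×175/509 = 62.230
  OS C, Storage: 181×142/509 = 50.495
Contributions (O − E)²/E:
  (24 − 30.177)²/30.177 = 1.2644
  (14 − 27.505)²/27.505 = 6.6310
  (42 − 22.318)²/22.318 = 17.3573
  (81 − 93.548)²/93.548 = 1.6831
  (92 − 85.265)²/85.265 = 0.5320
  (75 − 69.187)²/69.187 = 0.4884
  (87 − 68.275)²/68.275 = 5.1355
  (69 − 62.230)²/62.230 = 0.7365
  (25 − 50.495)²/50.495 = 12.8725
χ² = 1.2644 + 6.6310 + 17.3573 + 1.6831 + 0.5320 + 0.4884 + 5.1355 + 0.7365 + 12.8725 = 46.70
df = (3−1)(3−1) = 4. Since 46.70 > 11.143, reject the null hypothesis of independence at α = 0.025.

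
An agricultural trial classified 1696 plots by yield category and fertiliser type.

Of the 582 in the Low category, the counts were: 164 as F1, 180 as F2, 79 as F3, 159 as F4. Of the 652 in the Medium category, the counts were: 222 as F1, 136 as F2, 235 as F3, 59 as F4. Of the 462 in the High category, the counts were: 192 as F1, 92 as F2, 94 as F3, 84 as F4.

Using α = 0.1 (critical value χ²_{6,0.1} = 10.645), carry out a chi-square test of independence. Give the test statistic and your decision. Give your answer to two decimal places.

156.88; reject H₀

Row totals: 582, 652, 462. Column totals: 578, 408, 408, 302. Grand total N = 1696.
Expected counts (row total × column total / N):
  Low, F1: 582×578/1696 = 198.346698
  Low, F2: 582×408/1696 = 140.009434
  Low, F3: 582×408/1696 = 140.009434
  Low, F4: 582×302/1696 = 103.634434
  Medium, F1: 652×578/1696 = 222.202830
  Medium, F2: 652×408/1696 = 156.849057
  Medium, F3: 652×408/1696 = 156.849057
  Medium, F4: 652×302/1696 = 116.099057
  High, F1: 462×578/1696 = 157.450472
  High, F2: 462×408/1696 = 111.141509
  High, F3: 462×408/1696 = 111.141509
  High, F4: 462×302/1696 = 82.266509
Contributions (O − E)²/E:
  (164 − 198.346698)²/198.346698 = 5.9476
  (180 − 140.009434)²/140.009434 = 11.4224
  (79 − 140.009434)²/140.009434 = 26.5850
  (159 − 103.634434)²/103.634434 = 29.5784
  (222 − 222.202830)²/222.202830 = 0.0002
  (136 − 156.849057)²/156.849057 = 2.7713
  (235 − 156.849057)²/156.849057 = 38.9392
  (59 − 116.099057)²/116.099057 = 28.0821
  (192 − 157.450472)²/157.450472 = 7.5812
  (92 − 111.141509)²/111.141509 = 3.2967
  (94 − 111.141509)²/111.141509 = 2.6438
  (84 − 82.266509)²/82.266509 = 0.0365
χ² = 5.9476 + 11.4224 + 26.5850 + 29.5784 + 0.0002 + 2.7713 + 38.9392 + 28.0821 + 7.5812 + 3.2967 + 2.6438 + 0.0365 = 156.88
df = (3−1)(4−1) = 6. Since 156.88 > 10.645, reject the null hypothesis of independence at α = 0.1.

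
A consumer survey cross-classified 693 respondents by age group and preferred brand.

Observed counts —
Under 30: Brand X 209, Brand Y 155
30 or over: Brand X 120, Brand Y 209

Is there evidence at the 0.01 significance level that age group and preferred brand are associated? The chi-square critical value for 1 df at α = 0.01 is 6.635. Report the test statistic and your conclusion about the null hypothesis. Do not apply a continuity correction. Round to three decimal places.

30.397; reject H₀

Row totals: 364, 329. Column totals: 329, 364. Grand total N = 693.
Expected counts (row total × column total / N):
  Under 30, Brand X: 364×329/693 = 172.8081
  Under 30, Brand Y: 364×364/693 = 191.1919
  30 or over, Brand X: 329×329/693 = 156.1919
  30 or over, Brand Y: 329×364/693 = 172.8081
Contributions (O − E)²/E:
  (209 − 172.8081)²/172.8081 = 7.5798
  (155 − 191.1919)²/191.1919 = 6.8510
  (120 − 156.1919)²/156.1919 = 8.3862
  (209 − 172.8081)²/172.8081 = 7.5798
χ² = 7.5798 + 6.8510 + 8.3862 + 7.5798 = 30.397
df = (2−1)(2−1) = 1. Since 30.397 > 6.635, reject the null hypothesis of independence at α = 0.01.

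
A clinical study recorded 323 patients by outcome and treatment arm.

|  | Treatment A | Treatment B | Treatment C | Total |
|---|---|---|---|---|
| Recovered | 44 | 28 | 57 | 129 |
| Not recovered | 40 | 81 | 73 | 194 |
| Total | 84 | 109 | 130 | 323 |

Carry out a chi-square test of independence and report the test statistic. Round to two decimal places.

Grand total N = 323.
Expected counts (row total × column total / N):
  Recovered, Treatment A: 129×84/323 = 33.548
  Recovered, Treatment B: 129×109/323 = 43.533
  Recovered, Treatment C: 129×130/323 = 51.920
  Not recovered, Treatment A: 194×84/323 = 50.452
  Not recovered, Treatment B: 194×109/323 = 65.467
  Not recovered, Treatment C: 194×130/323 = 78.080
Contributions (O − E)²/E:
  (44 − 33.548)²/33.548 = 3.2564
  (28 − 43.533)²/43.533 = 5.5423
  (57 − 51.920)²/51.920 = 0.4970
  (40 − 50.452)²/50.452 = 2.1653
  (81 − 65.467)²/65.467 = 3.6854
  (73 − 78.080)²/78.080 = 0.3305
χ² = 3.2564 + 5.5423 + 0.4970 + 2.1653 + 3.6854 + 0.3305 = 15.48

15.48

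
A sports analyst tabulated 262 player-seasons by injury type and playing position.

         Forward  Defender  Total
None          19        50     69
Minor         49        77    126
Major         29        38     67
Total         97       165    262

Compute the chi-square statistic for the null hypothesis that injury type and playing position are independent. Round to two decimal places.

Grand total N = 262.
Expected counts (row total × column total / N):
  None, Forward: 69×97/262 = 25.546
  None, Defender: 69×165/262 = 43.454
  Minor, Forward: 126×97/262 = 46.649
  Minor, Defender: 126×165/262 = 79.351
  Major, Forward: 67×97/262 = 24.805
  Major, Defender: 67×165/262 = 42.195
Contributions (O − E)²/E:
  (19 − 25.546)²/25.546 = 1.6774
  (50 − 43.454)²/43.454 = 0.9861
  (49 − 46.649)²/46.649 = 0.1185
  (77 − 79.351)²/79.351 = 0.0697
  (29 − 24.805)²/24.805 = 0.7095
  (38 − 42.195)²/42.195 = 0.4171
χ² = 1.6774 + 0.9861 + 0.1185 + 0.0697 + 0.7095 + 0.4171 = 3.98

3.98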